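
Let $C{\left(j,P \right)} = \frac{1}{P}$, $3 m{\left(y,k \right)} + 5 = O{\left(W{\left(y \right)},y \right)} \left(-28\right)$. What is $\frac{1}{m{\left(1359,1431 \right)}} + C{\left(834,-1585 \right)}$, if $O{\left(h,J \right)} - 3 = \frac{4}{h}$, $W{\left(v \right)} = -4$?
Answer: $- \frac{4816}{96685} \approx -0.049811$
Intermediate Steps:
$O{\left(h,J \right)} = 3 + \frac{4}{h}$
$m{\left(y,k \right)} = - \frac{61}{3}$ ($m{\left(y,k \right)} = - \frac{5}{3} + \frac{\left(3 + \frac{4}{-4}\right) \left(-28\right)}{3} = - \frac{5}{3} + \frac{\left(3 + 4 \left(- \frac{1}{4}\right)\right) \left(-28\right)}{3} = - \frac{5}{3} + \frac{\left(3 - 1\right) \left(-28\right)}{3} = - \frac{5}{3} + \frac{2 \left(-28\right)}{3} = - \frac{5}{3} + \frac{1}{3} \left(-56\right) = - \frac{5}{3} - \frac{56}{3} = - \frac{61}{3}$)
$\frac{1}{m{\left(1359,1431 \right)}} + C{\left(834,-1585 \right)} = \frac{1}{- \frac{61}{3}} + \frac{1}{-1585} = - \frac{3}{61} - \frac{1}{1585} = - \frac{4816}{96685}$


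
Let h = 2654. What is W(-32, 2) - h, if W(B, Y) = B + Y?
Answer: -2684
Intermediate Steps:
W(-32, 2) - h = (-32 + 2) - 1*2654 = -30 - 2654 = -2684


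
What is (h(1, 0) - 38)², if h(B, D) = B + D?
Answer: 1369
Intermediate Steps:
(h(1, 0) - 38)² = ((1 + 0) - 38)² = (1 - 38)² = (-37)² = 1369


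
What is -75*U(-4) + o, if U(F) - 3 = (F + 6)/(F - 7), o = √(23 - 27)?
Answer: -2325/11 + 2*I ≈ -211.36 + 2.0*I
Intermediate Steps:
o = 2*I (o = √(-4) = 2*I ≈ 2.0*I)
U(F) = 3 + (6 + F)/(-7 + F) (U(F) = 3 + (F + 6)/(F - 7) = 3 + (6 + F)/(-7 + F))
-75*U(-4) + o = -75*(-15 + 4*(-4))/(-7 - 4) + 2*I = -75*(-15 - 16)/(-11) + 2*I = -(-75)*(-31)/11 + 2*I = -75*31/11 + 2*I = -2325/11 + 2*I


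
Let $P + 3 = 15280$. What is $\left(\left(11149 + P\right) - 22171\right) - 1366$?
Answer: $2889$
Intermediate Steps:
$P = 15277$ ($P = -3 + 15280 = 15277$)
$\left(\left(11149 + P\right) - 22171\right) - 1366 = \left(\left(11149 + 15277\right) - 22171\right) - 1366 = \left(26426 - 22171\right) - 1366 = 4255 - 1366 = 2889$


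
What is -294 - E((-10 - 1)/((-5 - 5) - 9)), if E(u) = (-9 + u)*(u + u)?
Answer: -102614/361 ≈ -284.25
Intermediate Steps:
E(u) = 2*u*(-9 + u) (E(u) = (-9 + u)*(2*u) = 2*u*(-9 + u))
-294 - E((-10 - 1)/((-5 - 5) - 9)) = -294 - 2*(-10 - 1)/((-5 - 5) - 9)*(-9 + (-10 - 1)/((-5 - 5) - 9)) = -294 - 2*(-11/(-10 - 9))*(-9 - 11/(-10 - 9)) = -294 - 2*(-11/(-19))*(-9 - 11/(-19)) = -294 - 2*(-11*(-1/19))*(-9 - 11*(-1/19)) = -294 - 2*11*(-9 + 11/19)/19 = -294 - 2*11*(-160)/(19*19) = -294 - 1*(-3520/361) = -294 + 3520/361 = -102614/361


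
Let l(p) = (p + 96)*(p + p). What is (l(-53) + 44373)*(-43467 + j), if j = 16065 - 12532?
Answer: -1589972210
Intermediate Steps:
l(p) = 2*p*(96 + p) (l(p) = (96 + p)*(2*p) = 2*p*(96 + p))
j = 3533
(l(-53) + 44373)*(-43467 + j) = (2*(-53)*(96 - 53) + 44373)*(-43467 + 3533) = (2*(-53)*43 + 44373)*(-39934) = (-4558 + 44373)*(-39934) = 39815*(-39934) = -1589972210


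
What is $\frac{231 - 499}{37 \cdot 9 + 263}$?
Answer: $- \frac{67}{149} \approx -0.44966$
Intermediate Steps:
$\frac{231 - 499}{37 \cdot 9 + 263} = - \frac{268}{333 + 263} = - \frac{268}{596} = \left(-268\right) \frac{1}{596} = - \frac{67}{149}$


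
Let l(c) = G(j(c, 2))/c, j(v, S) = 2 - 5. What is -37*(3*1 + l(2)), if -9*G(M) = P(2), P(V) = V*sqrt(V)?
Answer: -111 + 37*sqrt(2)/9 ≈ -105.19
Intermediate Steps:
j(v, S) = -3
P(V) = V**(3/2)
G(M) = -2*sqrt(2)/9
l(c) = -2*sqrt(2)/(9*c) (l(c) = (-2*sqrt(2)/9)/c = -2*sqrt(2)/(9*c))
-37*(3*1 + l(2)) = -37*(3*1 - 2/9*sqrt(2)/2) = -37*(3 - 2/9*sqrt(2)*1/2) = -37*(3 - sqrt(2)/9) = -111 + 37*sqrt(2)/9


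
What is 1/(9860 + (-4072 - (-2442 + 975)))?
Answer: 1/7255 ≈ 0.00013784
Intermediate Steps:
1/(9860 + (-4072 - (-2442 + 975))) = 1/(9860 + (-4072 - 1*(-1467))) = 1/(9860 + (-4072 + 1467)) = 1/(9860 - 2605) = 1/7255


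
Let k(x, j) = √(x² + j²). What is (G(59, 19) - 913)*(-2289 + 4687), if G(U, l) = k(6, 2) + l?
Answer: -2143812 + 4796*√10 ≈ -2.1286e+6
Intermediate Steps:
k(x, j) = √(j² + x²)
G(U, l) = l + 2*√10 (G(U, l) = √(2² + 6²) + l = √(4 + 36) + l = √40 + l = 2*√10 + l = l + 2*√10)
(G(59, 19) - 913)*(-2289 + 4687) = ((19 + 2*√10) - 913)*(-2289 + 4687) = (-894 + 2*√10)*2398 = -2143812 + 4796*√10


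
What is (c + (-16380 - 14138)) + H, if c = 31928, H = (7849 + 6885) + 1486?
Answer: 17630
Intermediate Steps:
H = 16220 (H = 14734 + 1486 = 16220)
(c + (-16380 - 14138)) + H = (31928 + (-16380 - 14138)) + 16220 = (31928 - 30518) + 16220 = 1410 + 16220 = 17630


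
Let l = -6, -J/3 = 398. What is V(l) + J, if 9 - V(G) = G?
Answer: -1179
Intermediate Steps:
J = -1194 (J = -3*398 = -1194)
V(G) = 9 - G
V(l) + J = (9 - 1*(-6)) - 1194 = (9 + 6) - 1194 = 15 - 1194 = -1179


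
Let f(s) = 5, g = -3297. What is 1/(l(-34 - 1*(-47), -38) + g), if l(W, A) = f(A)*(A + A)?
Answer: -1/3677 ≈ -0.00027196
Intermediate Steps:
l(W, A) = 10*A (l(W, A) = 5*(A + A) = 5*(2*A) = 10*A)
1/(l(-34 - 1*(-47), -38) + g) = 1/(10*(-38) - 3297) = 1/(-380 - 3297) = 1/(-3677) = -1/3677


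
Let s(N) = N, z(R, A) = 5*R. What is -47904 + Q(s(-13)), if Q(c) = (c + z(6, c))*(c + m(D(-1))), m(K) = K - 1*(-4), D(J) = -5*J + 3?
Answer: -47921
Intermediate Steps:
D(J) = 3 - 5*J
m(K) = 4 + K (m(K) = K + 4 = 4 + K)
Q(c) = (12 + c)*(30 + c) (Q(c) = (c + 5*6)*(c + (4 + (3 - 5*(-1)))) = (c + 30)*(c + (4 + (3 + 5))) = (30 + c)*(c + (4 + 8)) = (30 + c)*(c + 12) = (30 + c)*(12 + c) = (12 + c)*(30 + c))
-47904 + Q(s(-13)) = -47904 + (360 + (-13)**2 + 42*(-13)) = -47904 + (360 + 169 - 546) = -47904 - 17 = -47921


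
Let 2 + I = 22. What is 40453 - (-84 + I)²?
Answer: 36357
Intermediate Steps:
I = 20 (I = -2 + 22 = 20)
40453 - (-84 + I)² = 40453 - (-84 + 20)² = 40453 - 1*(-64)² = 40453 - 1*4096 = 40453 - 4096 = 36357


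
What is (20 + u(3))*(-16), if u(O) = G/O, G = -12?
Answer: -256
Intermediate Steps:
u(O) = -12/O
(20 + u(3))*(-16) = (20 - 12/3)*(-16) = (20 - 12*⅓)*(-16) = (20 - 4)*(-16) = 16*(-16) = -256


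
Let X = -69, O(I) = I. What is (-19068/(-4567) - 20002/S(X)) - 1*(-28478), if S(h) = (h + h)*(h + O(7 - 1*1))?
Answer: 565403800051/19852749 ≈ 28480.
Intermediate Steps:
S(h) = 2*h*(6 + h) (S(h) = (h + h)*(h + (7 - 1*1)) = (2*h)*(h + (7 - 1)) = (2*h)*(h + 6) = (2*h)*(6 + h) = 2*h*(6 + h))
(-19068/(-4567) - 20002/S(X)) - 1*(-28478) = (-19068/(-4567) - 20002*(-1/(138*(6 - 69)))) - 1*(-28478) = (-19068*(-1/4567) - 20002/(2*(-69)*(-63))) + 28478 = (19068/4567 - 20002/8694) + 28478 = (19068/4567 - 20002*1/8694) + 28478 = (19068/4567 - 10001/4347) + 28478 = 37214029/19852749 + 28478 = 565403800051/19852749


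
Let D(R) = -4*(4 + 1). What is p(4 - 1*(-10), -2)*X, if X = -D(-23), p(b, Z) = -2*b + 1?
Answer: -540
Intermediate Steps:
D(R) = -20 (D(R) = -4*5 = -20)
p(b, Z) = 1 - 2*b
X = 20 (X = -1*(-20) = 20)
p(4 - 1*(-10), -2)*X = (1 - 2*(4 - 1*(-10)))*20 = (1 - 2*(4 + 10))*20 = (1 - 2*14)*20 = (1 - 28)*20 = -27*20 = -540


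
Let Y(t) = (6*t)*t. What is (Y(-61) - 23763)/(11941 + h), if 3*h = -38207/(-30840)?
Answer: -132951240/1104819527 ≈ -0.12034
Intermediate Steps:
Y(t) = 6*t²
h = 38207/92520 (h = (-38207/(-30840))/3 = (-38207*(-1/30840))/3 = (⅓)*(38207/30840) = 38207/92520 ≈ 0.41296)
(Y(-61) - 23763)/(11941 + h) = (6*(-61)² - 23763)/(11941 + 38207/92520) = (6*3721 - 23763)/(1104819527/92520) = (22326 - 23763)*(92520/1104819527) = -1437*92520/1104819527 = -132951240/1104819527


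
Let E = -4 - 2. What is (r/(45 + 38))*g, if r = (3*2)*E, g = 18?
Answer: -648/83 ≈ -7.8072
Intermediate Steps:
E = -6
r = -36 (r = (3*2)*(-6) = 6*(-6) = -36)
(r/(45 + 38))*g = -36/(45 + 38)*18 = -36/83*18 = -648/83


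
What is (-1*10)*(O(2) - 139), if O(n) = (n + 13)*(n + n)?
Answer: 790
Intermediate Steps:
O(n) = 2*n*(13 + n) (O(n) = (13 + n)*(2*n) = 2*n*(13 + n))
(-1*10)*(O(2) - 139) = (-1*10)*(2*2*(13 + 2) - 139) = -10*(2*2*15 - 139) = -10*(60 - 139) = -10*(-79) = 790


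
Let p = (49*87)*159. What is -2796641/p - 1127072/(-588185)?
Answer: -880993724761/398681792145 ≈ -2.2098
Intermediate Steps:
p = 677817 (p = 4263*159 = 677817)
-2796641/p - 1127072/(-588185) = -2796641/677817 - 1127072/(-588185) = -2796641*1/677817 - 1127072*(-1/588185) = -2796641/677817 + 1127072/588185 = -880993724761/398681792145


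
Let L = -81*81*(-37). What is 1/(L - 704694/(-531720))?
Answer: 88620/21513242789 ≈ 4.1193e-6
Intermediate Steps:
L = 242757 (L = -6561*(-37) = 242757)
1/(L - 704694/(-531720)) = 1/(242757 - 704694/(-531720)) = 1/(242757 - 704694*(-1/531720)) = 1/(242757 + 117449/88620) = 1/(21513242789/88620) = 88620/21513242789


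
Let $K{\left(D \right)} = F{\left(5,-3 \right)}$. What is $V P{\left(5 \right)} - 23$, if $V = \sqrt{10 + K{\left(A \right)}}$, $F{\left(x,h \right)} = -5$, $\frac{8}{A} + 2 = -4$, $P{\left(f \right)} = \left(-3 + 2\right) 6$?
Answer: $-23 - 6 \sqrt{5} \approx -36.416$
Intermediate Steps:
$P{\left(f \right)} = -6$ ($P{\left(f \right)} = \left(-1\right) 6 = -6$)
$A = - \frac{4}{3}$ ($A = \frac{8}{-2 - 4} = \frac{8}{-6} = 8 \left(- \frac{1}{6}\right) = - \frac{4}{3} \approx -1.3333$)
$K{\left(D \right)} = -5$
$V = \sqrt{5}$ ($V = \sqrt{10 - 5} = \sqrt{5} \approx 2.2361$)
$V P{\left(5 \right)} - 23 = \sqrt{5} \left(-6\right) - 23 = - 6 \sqrt{5} - 23 = -23 - 6 \sqrt{5}$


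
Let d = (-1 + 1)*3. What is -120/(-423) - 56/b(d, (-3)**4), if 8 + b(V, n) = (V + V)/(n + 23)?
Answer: 1027/141 ≈ 7.2837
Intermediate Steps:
d = 0 (d = 0*3 = 0)
b(V, n) = -8 + 2*V/(23 + n) (b(V, n) = -8 + (V + V)/(n + 23) = -8 + (2*V)/(23 + n) = -8 + 2*V/(23 + n))
-120/(-423) - 56/b(d, (-3)**4) = -120/(-423) - 56*(23 + (-3)**4)/(2*(-92 + 0 - 4*(-3)**4)) = -120*(-1/423) - 56*(23 + 81)/(2*(-92 + 0 - 4*81)) = 40/141 - 56*52/(-92 + 0 - 324) = 40/141 - 56/(2*(1/104)*(-416)) = 40/141 - 56/(-8) = 40/141 - 56*(-1/8) = 40/141 + 7 = 1027/141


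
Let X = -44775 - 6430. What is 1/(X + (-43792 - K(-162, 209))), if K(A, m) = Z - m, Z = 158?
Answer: -1/94946 ≈ -1.0532e-5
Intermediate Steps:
K(A, m) = 158 - m
X = -51205
1/(X + (-43792 - K(-162, 209))) = 1/(-51205 + (-43792 - (158 - 1*209))) = 1/(-51205 + (-43792 - (158 - 209))) = 1/(-51205 + (-43792 - 1*(-51))) = 1/(-51205 + (-43792 + 51)) = 1/(-51205 - 43741) = 1/(-94946) = -1/94946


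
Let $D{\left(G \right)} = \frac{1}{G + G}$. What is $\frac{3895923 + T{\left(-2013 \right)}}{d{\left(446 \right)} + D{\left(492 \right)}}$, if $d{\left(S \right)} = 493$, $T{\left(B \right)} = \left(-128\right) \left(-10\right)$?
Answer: $\frac{3834847752}{485113} \approx 7905.1$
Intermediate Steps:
$T{\left(B \right)} = 1280$
$D{\left(G \right)} = \frac{1}{2 G}$
$\frac{3895923 + T{\left(-2013 \right)}}{d{\left(446 \right)} + D{\left(492 \right)}} = \frac{3895923 + 1280}{493 + \frac{1}{2 \cdot 492}} = \frac{3897203}{493 + \frac{1}{2} \cdot \frac{1}{492}} = \frac{3897203}{493 + \frac{1}{984}} = \frac{3897203}{\frac{485113}{984}} = 3897203 \cdot \frac{984}{485113} = \frac{3834847752}{485113}$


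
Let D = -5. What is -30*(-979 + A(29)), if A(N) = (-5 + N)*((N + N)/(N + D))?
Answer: 27630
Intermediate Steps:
A(N) = 2*N (A(N) = (-5 + N)*((N + N)/(N - 5)) = (-5 + N)*((2*N)/(-5 + N)) = (-5 + N)*(2*N/(-5 + N)) = 2*N)
-30*(-979 + A(29)) = -30*(-979 + 2*29) = -30*(-979 + 58) = -30*(-921) = 27630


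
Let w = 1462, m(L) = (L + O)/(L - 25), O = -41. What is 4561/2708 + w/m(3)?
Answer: 43636715/51452 ≈ 848.11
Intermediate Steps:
m(L) = (-41 + L)/(-25 + L) (m(L) = (L - 41)/(L - 25) = (-41 + L)/(-25 + L))
4561/2708 + w/m(3) = 4561/2708 + 1462/(((-41 + 3)/(-25 + 3))) = 4561*(1/2708) + 1462/((-38/(-22))) = 4561/2708 + 1462/((-1/22*(-38))) = 4561/2708 + 1462/(19/11) = 4561/2708 + 1462*(11/19) = 4561/2708 + 16082/19 = 43636715/51452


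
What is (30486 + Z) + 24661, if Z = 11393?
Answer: 66540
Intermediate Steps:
(30486 + Z) + 24661 = (30486 + 11393) + 24661 = 41879 + 24661 = 66540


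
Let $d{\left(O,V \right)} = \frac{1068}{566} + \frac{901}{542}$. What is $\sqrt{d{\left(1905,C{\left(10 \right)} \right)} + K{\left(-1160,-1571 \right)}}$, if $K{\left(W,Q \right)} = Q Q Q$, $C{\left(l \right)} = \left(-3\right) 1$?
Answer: $\frac{3 i \sqrt{10135787326341302190}}{153386} \approx 62268.0 i$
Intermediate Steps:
$C{\left(l \right)} = -3$
$K{\left(W,Q \right)} = Q^{3}$ ($K{\left(W,Q \right)} = Q Q^{2} = Q^{3}$)
$d{\left(O,V \right)} = \frac{544411}{153386}$ ($d{\left(O,V \right)} = 1068 \cdot \frac{1}{566} + 901 \cdot \frac{1}{542} = \frac{534}{283} + \frac{901}{542} = \frac{544411}{153386}$)
$\sqrt{d{\left(1905,C{\left(10 \right)} \right)} + K{\left(-1160,-1571 \right)}} = \sqrt{\frac{544411}{153386} + \left(-1571\right)^{3}} = \sqrt{\frac{544411}{153386} - 3877292411} = \sqrt{- \frac{594722373209235}{153386}} = \frac{3 i \sqrt{10135787326341302190}}{153386}$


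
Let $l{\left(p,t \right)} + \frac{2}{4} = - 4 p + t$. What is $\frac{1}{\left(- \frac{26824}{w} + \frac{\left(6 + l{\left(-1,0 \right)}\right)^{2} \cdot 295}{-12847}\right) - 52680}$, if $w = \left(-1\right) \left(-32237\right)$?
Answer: $- \frac{1656594956}{87274233793107} \approx -1.8981 \cdot 10^{-5}$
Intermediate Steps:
$l{\left(p,t \right)} = - \frac{1}{2} + t - 4 p$ ($l{\left(p,t \right)} = - \frac{1}{2} - \left(- t + 4 p\right) = - \frac{1}{2} + t - 4 p$)
$w = 32237$
$\frac{1}{\left(- \frac{26824}{w} + \frac{\left(6 + l{\left(-1,0 \right)}\right)^{2} \cdot 295}{-12847}\right) - 52680} = \frac{1}{\left(- \frac{26824}{32237} + \frac{\left(6 - - \frac{7}{2}\right)^{2} \cdot 295}{-12847}\right) - 52680} = \frac{1}{\left(\left(-26824\right) \frac{1}{32237} + \left(6 + \left(- \frac{1}{2} + 0 + 4\right)\right)^{2} \cdot 295 \left(- \frac{1}{12847}\right)\right) - 52680} = \frac{1}{\left(- \frac{26824}{32237} + \left(6 + \frac{7}{2}\right)^{2} \cdot 295 \left(- \frac{1}{12847}\right)\right) - 52680} = \frac{1}{\left(- \frac{26824}{32237} + \left(\frac{19}{2}\right)^{2} \cdot 295 \left(- \frac{1}{12847}\right)\right) - 52680} = \frac{1}{\left(- \frac{26824}{32237} + \frac{361}{4} \cdot 295 \left(- \frac{1}{12847}\right)\right) - 52680} = \frac{1}{\left(- \frac{26824}{32237} + \frac{106495}{4} \left(- \frac{1}{12847}\right)\right) - 52680} = \frac{1}{\left(- \frac{26824}{32237} - \frac{106495}{51388}\right) - 52680} = \frac{1}{- \frac{4811511027}{1656594956} - 52680} = \frac{1}{- \frac{87274233793107}{1656594956}} = - \frac{1656594956}{87274233793107}$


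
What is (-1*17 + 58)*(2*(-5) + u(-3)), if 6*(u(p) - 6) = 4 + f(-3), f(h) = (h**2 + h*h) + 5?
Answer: 41/2 ≈ 20.500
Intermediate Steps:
f(h) = 5 + 2*h**2 (f(h) = (h**2 + h**2) + 5 = 2*h**2 + 5 = 5 + 2*h**2)
u(p) = 21/2 (u(p) = 6 + (4 + (5 + 2*(-3)**2))/6 = 6 + (4 + (5 + 2*9))/6 = 6 + (4 + (5 + 18))/6 = 6 + (4 + 23)/6 = 6 + (1/6)*27 = 6 + 9/2 = 21/2)
(-1*17 + 58)*(2*(-5) + u(-3)) = (-1*17 + 58)*(2*(-5) + 21/2) = (-17 + 58)*(-10 + 21/2) = 41*(1/2) = 41/2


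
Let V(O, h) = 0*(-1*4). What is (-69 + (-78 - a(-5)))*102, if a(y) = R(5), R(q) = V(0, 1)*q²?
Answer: -14994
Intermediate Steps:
V(O, h) = 0 (V(O, h) = 0*(-4) = 0)
R(q) = 0 (R(q) = 0*q² = 0)
a(y) = 0
(-69 + (-78 - a(-5)))*102 = (-69 + (-78 - 1*0))*102 = (-69 + (-78 + 0))*102 = (-69 - 78)*102 = -147*102 = -14994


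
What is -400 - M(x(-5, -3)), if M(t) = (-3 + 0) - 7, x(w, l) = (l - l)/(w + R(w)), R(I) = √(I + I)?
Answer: -390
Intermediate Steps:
R(I) = √2*√I (R(I) = √(2*I) = √2*√I)
x(w, l) = 0 (x(w, l) = (l - l)/(w + √2*√w) = 0/(w + √2*√w) = 0)
M(t) = -10 (M(t) = -3 - 7 = -10)
-400 - M(x(-5, -3)) = -400 - 1*(-10) = -400 + 10 = -390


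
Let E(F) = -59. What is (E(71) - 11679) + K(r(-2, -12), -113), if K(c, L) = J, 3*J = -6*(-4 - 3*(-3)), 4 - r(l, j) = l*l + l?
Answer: -11748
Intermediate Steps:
r(l, j) = 4 - l - l**2 (r(l, j) = 4 - (l*l + l) = 4 - (l**2 + l) = 4 - (l + l**2) = 4 + (-l - l**2) = 4 - l - l**2)
J = -10 (J = (-6*(-4 - 3*(-3)))/3 = (-6*(-4 + 9))/3 = (-6*5)/3 = (1/3)*(-30) = -10)
K(c, L) = -10
(E(71) - 11679) + K(r(-2, -12), -113) = (-59 - 11679) - 10 = -11738 - 10 = -11748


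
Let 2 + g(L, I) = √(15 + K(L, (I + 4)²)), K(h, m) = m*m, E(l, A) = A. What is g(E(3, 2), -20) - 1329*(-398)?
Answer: 528940 + √65551 ≈ 5.2920e+5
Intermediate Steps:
K(h, m) = m²
g(L, I) = -2 + √(15 + (4 + I)⁴) (g(L, I) = -2 + √(15 + ((I + 4)²)²) = -2 + √(15 + ((4 + I)²)²) = -2 + √(15 + (4 + I)⁴))
g(E(3, 2), -20) - 1329*(-398) = (-2 + √(15 + (4 - 20)⁴)) - 1329*(-398) = (-2 + √(15 + (-16)⁴)) + 528942 = (-2 + √(15 + 65536)) + 528942 = (-2 + √65551) + 528942 = 528940 + √65551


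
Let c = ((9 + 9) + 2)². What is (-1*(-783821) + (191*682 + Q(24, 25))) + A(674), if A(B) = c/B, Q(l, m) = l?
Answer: 308054259/337 ≈ 9.1411e+5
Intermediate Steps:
c = 400 (c = (18 + 2)² = 20² = 400)
A(B) = 400/B
(-1*(-783821) + (191*682 + Q(24, 25))) + A(674) = (-1*(-783821) + (191*682 + 24)) + 400/674 = (783821 + (130262 + 24)) + 400*(1/674) = (783821 + 130286) + 200/337 = 914107 + 200/337 = 308054259/337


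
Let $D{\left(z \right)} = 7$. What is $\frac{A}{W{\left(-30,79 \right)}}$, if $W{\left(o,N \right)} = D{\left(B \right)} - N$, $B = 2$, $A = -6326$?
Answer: $\frac{3163}{36} \approx 87.861$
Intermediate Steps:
$W{\left(o,N \right)} = 7 - N$
$\frac{A}{W{\left(-30,79 \right)}} = - \frac{6326}{7 - 79} = - \frac{6326}{-72} = \left(-6326\right) \left(- \frac{1}{72}\right) = \frac{3163}{36}$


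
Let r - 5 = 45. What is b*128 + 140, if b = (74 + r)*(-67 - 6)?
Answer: -1158516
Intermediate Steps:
r = 50 (r = 5 + 45 = 50)
b = -9052 (b = (74 + 50)*(-67 - 6) = 124*(-73) = -9052)
b*128 + 140 = -9052*128 + 140 = -1158656 + 140 = -1158516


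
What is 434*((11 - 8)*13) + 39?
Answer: 16965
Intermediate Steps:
434*((11 - 8)*13) + 39 = 434*(3*13) + 39 = 434*39 + 39 = 16926 + 39 = 16965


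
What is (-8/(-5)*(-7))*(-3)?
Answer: 168/5 ≈ 33.600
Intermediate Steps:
(-8/(-5)*(-7))*(-3) = (-8*(-1/5)*(-7))*(-3) = ((8/5)*(-7))*(-3) = -56/5*(-3) = 168/5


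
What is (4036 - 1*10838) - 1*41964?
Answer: -48766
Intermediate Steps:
(4036 - 1*10838) - 1*41964 = (4036 - 10838) - 41964 = -6802 - 41964 = -48766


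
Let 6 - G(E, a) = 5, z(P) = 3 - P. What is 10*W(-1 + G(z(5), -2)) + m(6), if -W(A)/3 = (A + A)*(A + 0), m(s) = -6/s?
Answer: -1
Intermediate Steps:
G(E, a) = 1 (G(E, a) = 6 - 1*5 = 6 - 5 = 1)
W(A) = -6*A² (W(A) = -3*(A + A)*(A + 0) = -3*2*A*A = -6*A²)
10*W(-1 + G(z(5), -2)) + m(6) = 10*(-6*(-1 + 1)²) - 6/6 = 10*(-6*0²) - 6*⅙ = 10*(-6*0) - 1 = 10*0 - 1 = 0 - 1 = -1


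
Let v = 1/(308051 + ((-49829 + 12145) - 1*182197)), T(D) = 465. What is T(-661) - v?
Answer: 40999049/88170 ≈ 465.00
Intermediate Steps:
v = 1/88170 (v = 1/(308051 + (-37684 - 182197)) = 1/(308051 - 219881) = 1/88170 ≈ 1.1342e-5)
T(-661) - v = 465 - 1*1/88170 = 465 - 1/88170 = 40999049/88170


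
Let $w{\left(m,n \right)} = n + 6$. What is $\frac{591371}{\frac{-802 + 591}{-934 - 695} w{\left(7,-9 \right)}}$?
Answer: $- \frac{321114453}{211} \approx -1.5219 \cdot 10^{6}$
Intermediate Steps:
$w{\left(m,n \right)} = 6 + n$
$\frac{591371}{\frac{-802 + 591}{-934 - 695} w{\left(7,-9 \right)}} = \frac{591371}{\frac{-802 + 591}{-934 - 695} \left(6 - 9\right)} = \frac{591371}{- \frac{211}{-1629} \left(-3\right)} = \frac{591371}{\left(-211\right) \left(- \frac{1}{1629}\right) \left(-3\right)} = \frac{591371}{\frac{211}{1629} \left(-3\right)} = \frac{591371}{- \frac{211}{543}} = 591371 \left(- \frac{543}{211}\right) = - \frac{321114453}{211}$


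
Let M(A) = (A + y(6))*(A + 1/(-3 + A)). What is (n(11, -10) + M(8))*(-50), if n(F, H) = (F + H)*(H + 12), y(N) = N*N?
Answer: -18140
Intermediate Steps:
y(N) = N²
n(F, H) = (12 + H)*(F + H) (n(F, H) = (F + H)*(12 + H) = (12 + H)*(F + H))
M(A) = (36 + A)*(A + 1/(-3 + A)) (M(A) = (A + 6²)*(A + 1/(-3 + A)) = (A + 36)*(A + 1/(-3 + A)) = (36 + A)*(A + 1/(-3 + A)))
(n(11, -10) + M(8))*(-50) = (((-10)² + 12*11 + 12*(-10) + 11*(-10)) + (36 + 8³ - 107*8 + 33*8²)/(-3 + 8))*(-50) = ((100 + 132 - 120 - 110) + (36 + 512 - 856 + 33*64)/5)*(-50) = (2 + (36 + 512 - 856 + 2112)/5)*(-50) = (2 + (⅕)*1804)*(-50) = (2 + 1804/5)*(-50) = (1814/5)*(-50) = -18140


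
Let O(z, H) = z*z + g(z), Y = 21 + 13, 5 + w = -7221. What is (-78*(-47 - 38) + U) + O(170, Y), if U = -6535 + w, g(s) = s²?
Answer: 50669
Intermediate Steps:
w = -7226 (w = -5 - 7221 = -7226)
Y = 34
O(z, H) = 2*z² (O(z, H) = z*z + z² = z² + z² = 2*z²)
U = -13761 (U = -6535 - 7226 = -13761)
(-78*(-47 - 38) + U) + O(170, Y) = (-78*(-47 - 38) - 13761) + 2*170² = (-78*(-85) - 13761) + 2*28900 = (6630 - 13761) + 57800 = -7131 + 57800 = 50669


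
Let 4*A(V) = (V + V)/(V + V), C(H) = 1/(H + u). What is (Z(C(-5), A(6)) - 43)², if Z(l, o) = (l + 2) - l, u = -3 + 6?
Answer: 1681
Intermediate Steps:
u = 3
C(H) = 1/(3 + H) (C(H) = 1/(H + 3) = 1/(3 + H))
A(V) = ¼ (A(V) = ((V + V)/(V + V))/4 = ((2*V)/((2*V)))/4 = ((2*V)*(1/(2*V)))/4 = (¼)*1 = ¼)
Z(l, o) = 2 (Z(l, o) = (2 + l) - l = 2)
(Z(C(-5), A(6)) - 43)² = (2 - 43)² = (-41)² = 1681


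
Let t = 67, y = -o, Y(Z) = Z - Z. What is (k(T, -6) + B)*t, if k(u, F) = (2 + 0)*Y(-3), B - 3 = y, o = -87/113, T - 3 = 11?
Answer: 28542/113 ≈ 252.58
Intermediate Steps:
T = 14 (T = 3 + 11 = 14)
o = -87/113 (o = -87*1/113 = -87/113 ≈ -0.76991)
Y(Z) = 0
y = 87/113 (y = -1*(-87/113) = 87/113 ≈ 0.76991)
B = 426/113 (B = 3 + 87/113 = 426/113 ≈ 3.7699)
k(u, F) = 0 (k(u, F) = (2 + 0)*0 = 2*0 = 0)
(k(T, -6) + B)*t = (0 + 426/113)*67 = (426/113)*67 = 28542/113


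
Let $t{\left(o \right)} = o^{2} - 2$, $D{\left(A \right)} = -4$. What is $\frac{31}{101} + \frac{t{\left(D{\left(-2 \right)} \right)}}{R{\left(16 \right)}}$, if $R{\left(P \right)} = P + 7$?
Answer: $\frac{2127}{2323} \approx 0.91563$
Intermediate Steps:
$R{\left(P \right)} = 7 + P$
$t{\left(o \right)} = -2 + o^{2}$ ($t{\left(o \right)} = o^{2} - 2 = -2 + o^{2}$)
$\frac{31}{101} + \frac{t{\left(D{\left(-2 \right)} \right)}}{R{\left(16 \right)}} = \frac{31}{101} + \frac{-2 + \left(-4\right)^{2}}{7 + 16} = 31 \cdot \frac{1}{101} + \frac{-2 + 16}{23} = \frac{31}{101} + 14 \cdot \frac{1}{23} = \frac{31}{101} + \frac{14}{23} = \frac{2127}{2323}$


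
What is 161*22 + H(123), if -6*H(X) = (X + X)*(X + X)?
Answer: -6544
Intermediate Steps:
H(X) = -2*X**2/3 (H(X) = -(X + X)*(X + X)/6 = -2*X*2*X/6 = -2*X**2/3)
161*22 + H(123) = 161*22 - 2/3*123**2 = 3542 - 2/3*15129 = 3542 - 10086 = -6544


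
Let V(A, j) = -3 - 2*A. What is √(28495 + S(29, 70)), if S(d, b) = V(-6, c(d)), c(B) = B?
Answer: 2*√7126 ≈ 168.83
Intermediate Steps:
S(d, b) = 9 (S(d, b) = -3 - 2*(-6) = -3 + 12 = 9)
√(28495 + S(29, 70)) = √(28495 + 9) = √28504 = 2*√7126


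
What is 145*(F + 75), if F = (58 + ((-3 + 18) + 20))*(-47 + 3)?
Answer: -582465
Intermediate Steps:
F = -4092 (F = (58 + (15 + 20))*(-44) = (58 + 35)*(-44) = 93*(-44) = -4092)
145*(F + 75) = 145*(-4092 + 75) = 145*(-4017) = -582465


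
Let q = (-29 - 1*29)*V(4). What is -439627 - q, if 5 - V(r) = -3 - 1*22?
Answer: -437887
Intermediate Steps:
V(r) = 30 (V(r) = 5 - (-3 - 1*22) = 5 - (-3 - 22) = 5 - 1*(-25) = 5 + 25 = 30)
q = -1740 (q = (-29 - 1*29)*30 = (-29 - 29)*30 = -58*30 = -1740)
-439627 - q = -439627 - 1*(-1740) = -439627 + 1740 = -437887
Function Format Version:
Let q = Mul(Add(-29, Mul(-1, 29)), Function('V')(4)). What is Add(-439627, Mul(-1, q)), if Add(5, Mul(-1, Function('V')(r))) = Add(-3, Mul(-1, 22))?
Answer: -437887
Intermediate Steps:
Function('V')(r) = 30 (Function('V')(r) = Add(5, Mul(-1, Add(-3, Mul(-1, 22)))) = Add(5, Mul(-1, Add(-3, -22))) = Add(5, Mul(-1, -25)) = Add(5, 25) = 30)
q = -1740 (q = Mul(Add(-29, Mul(-1, 29)), 30) = Mul(Add(-29, -29), 30) = Mul(-58, 30) = -1740)
Add(-439627, Mul(-1, q)) = Add(-439627, Mul(-1, -1740)) = Add(-439627, 1740) = -437887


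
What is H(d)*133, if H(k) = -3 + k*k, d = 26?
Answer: 89509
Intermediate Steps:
H(k) = -3 + k²
H(d)*133 = (-3 + 26²)*133 = (-3 + 676)*133 = 673*133 = 89509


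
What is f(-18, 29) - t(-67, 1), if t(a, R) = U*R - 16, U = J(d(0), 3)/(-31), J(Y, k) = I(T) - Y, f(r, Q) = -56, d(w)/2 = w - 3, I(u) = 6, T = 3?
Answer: -1228/31 ≈ -39.613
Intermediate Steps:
d(w) = -6 + 2*w (d(w) = 2*(w - 3) = 2*(-3 + w) = -6 + 2*w)
J(Y, k) = 6 - Y
U = -12/31 (U = (6 - (-6 + 2*0))/(-31) = (6 - (-6 + 0))*(-1/31) = (6 - 1*(-6))*(-1/31) = (6 + 6)*(-1/31) = 12*(-1/31) = -12/31 ≈ -0.38710)
t(a, R) = -16 - 12*R/31 (t(a, R) = -12*R/31 - 16 = -16 - 12*R/31)
f(-18, 29) - t(-67, 1) = -56 - (-16 - 12/31*1) = -56 - (-16 - 12/31) = -56 - 1*(-508/31) = -56 + 508/31 = -1228/31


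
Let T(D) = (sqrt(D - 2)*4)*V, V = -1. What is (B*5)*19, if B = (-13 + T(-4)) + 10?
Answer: -285 - 380*I*sqrt(6) ≈ -285.0 - 930.81*I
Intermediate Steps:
T(D) = -4*sqrt(-2 + D) (T(D) = (sqrt(D - 2)*4)*(-1) = (sqrt(-2 + D)*4)*(-1) = (4*sqrt(-2 + D))*(-1) = -4*sqrt(-2 + D))
B = -3 - 4*I*sqrt(6) (B = (-13 - 4*sqrt(-2 - 4)) + 10 = (-13 - 4*I*sqrt(6)) + 10 = -3 - 4*I*sqrt(6) ≈ -3.0 - 9.798*I)
(B*5)*19 = ((-3 - 4*I*sqrt(6))*5)*19 = (-15 - 20*I*sqrt(6))*19 = -285 - 380*I*sqrt(6)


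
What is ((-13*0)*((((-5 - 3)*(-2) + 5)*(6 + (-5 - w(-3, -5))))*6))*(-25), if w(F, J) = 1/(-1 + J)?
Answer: 0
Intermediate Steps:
((-13*0)*((((-5 - 3)*(-2) + 5)*(6 + (-5 - w(-3, -5))))*6))*(-25) = ((-13*0)*((((-5 - 3)*(-2) + 5)*(6 + (-5 - 1/(-1 - 5))))*6))*(-25) = (0*(((-8*(-2) + 5)*(6 + (-5 - 1/(-6))))*6))*(-25) = (0*(((16 + 5)*(6 + (-5 - 1*(-1/6))))*6))*(-25) = (0*((21*(6 + (-5 + 1/6)))*6))*(-25) = (0*((21*(6 - 29/6))*6))*(-25) = (0*((21*(7/6))*6))*(-25) = (0*((49/2)*6))*(-25) = (0*147)*(-25) = 0*(-25) = 0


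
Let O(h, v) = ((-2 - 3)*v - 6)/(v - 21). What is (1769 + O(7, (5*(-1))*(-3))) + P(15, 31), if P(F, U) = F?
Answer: 3595/2 ≈ 1797.5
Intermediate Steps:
O(h, v) = (-6 - 5*v)/(-21 + v) (O(h, v) = (-5*v - 6)/(-21 + v) = (-6 - 5*v)/(-21 + v))
(1769 + O(7, (5*(-1))*(-3))) + P(15, 31) = (1769 + (-6 - 5*5*(-1)*(-3))/(-21 + (5*(-1))*(-3))) + 15 = (1769 + (-6 - (-25)*(-3))/(-21 - 5*(-3))) + 15 = (1769 + (-6 - 5*15)/(-21 + 15)) + 15 = (1769 + (-6 - 75)/(-6)) + 15 = (1769 - ⅙*(-81)) + 15 = (1769 + 27/2) + 15 = 3565/2 + 15 = 3595/2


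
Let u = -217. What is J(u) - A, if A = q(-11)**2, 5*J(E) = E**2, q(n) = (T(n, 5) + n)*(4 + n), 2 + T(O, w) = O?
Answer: -94031/5 ≈ -18806.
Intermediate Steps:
T(O, w) = -2 + O
q(n) = (-2 + 2*n)*(4 + n) (q(n) = ((-2 + n) + n)*(4 + n) = (-2 + 2*n)*(4 + n))
J(E) = E**2/5
A = 28224 (A = (-8 + 2*(-11)**2 + 6*(-11))**2 = (-8 + 2*121 - 66)**2 = (-8 + 242 - 66)**2 = 168**2 = 28224)
J(u) - A = (1/5)*(-217)**2 - 1*28224 = (1/5)*47089 - 28224 = 47089/5 - 28224 = -94031/5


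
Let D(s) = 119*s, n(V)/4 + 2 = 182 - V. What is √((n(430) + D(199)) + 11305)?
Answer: √33986 ≈ 184.35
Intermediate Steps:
n(V) = 720 - 4*V (n(V) = -8 + 4*(182 - V) = -8 + (728 - 4*V) = 720 - 4*V)
√((n(430) + D(199)) + 11305) = √(((720 - 4*430) + 119*199) + 11305) = √(((720 - 1720) + 23681) + 11305) = √((-1000 + 23681) + 11305) = √(22681 + 11305) = √33986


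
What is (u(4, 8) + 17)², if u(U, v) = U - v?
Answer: 169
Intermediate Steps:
(u(4, 8) + 17)² = ((4 - 1*8) + 17)² = ((4 - 8) + 17)² = (-4 + 17)² = 13² = 169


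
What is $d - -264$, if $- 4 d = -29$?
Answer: $\frac{1085}{4} \approx 271.25$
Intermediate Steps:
$d = \frac{29}{4}$ ($d = \left(- \frac{1}{4}\right) \left(-29\right) = \frac{29}{4} \approx 7.25$)
$d - -264 = \frac{29}{4} - -264 = \frac{29}{4} + 264 = \frac{1085}{4}$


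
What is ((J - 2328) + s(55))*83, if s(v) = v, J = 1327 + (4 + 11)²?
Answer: -59843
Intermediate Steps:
J = 1552 (J = 1327 + 15² = 1327 + 225 = 1552)
((J - 2328) + s(55))*83 = ((1552 - 2328) + 55)*83 = (-776 + 55)*83 = -721*83 = -59843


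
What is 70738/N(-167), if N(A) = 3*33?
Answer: 70738/99 ≈ 714.53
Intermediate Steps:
N(A) = 99
70738/N(-167) = 70738/99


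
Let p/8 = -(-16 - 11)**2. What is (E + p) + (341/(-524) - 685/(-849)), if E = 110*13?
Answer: -1958274721/444876 ≈ -4401.8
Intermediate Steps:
p = -5832 (p = 8*(-(-16 - 11)**2) = 8*(-1*(-27)**2) = 8*(-1*729) = 8*(-729) = -5832)
E = 1430
(E + p) + (341/(-524) - 685/(-849)) = (1430 - 5832) + (341/(-524) - 685/(-849)) = -4402 + (341*(-1/524) - 685*(-1/849)) = -4402 + (-341/524 + 685/849) = -4402 + 69431/444876 = -1958274721/444876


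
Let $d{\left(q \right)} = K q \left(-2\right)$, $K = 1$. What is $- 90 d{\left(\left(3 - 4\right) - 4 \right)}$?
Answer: $-900$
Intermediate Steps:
$d{\left(q \right)} = - 2 q$ ($d{\left(q \right)} = 1 q \left(-2\right) = q \left(-2\right) = - 2 q$)
$- 90 d{\left(\left(3 - 4\right) - 4 \right)} = - 90 \left(- 2 \left(\left(3 - 4\right) - 4\right)\right) = - 90 \left(- 2 \left(-1 - 4\right)\right) = - 90 \left(\left(-2\right) \left(-5\right)\right) = \left(-90\right) 10 = -900$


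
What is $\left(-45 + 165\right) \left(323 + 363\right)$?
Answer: $82320$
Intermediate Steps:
$\left(-45 + 165\right) \left(323 + 363\right) = 120 \cdot 686 = 82320$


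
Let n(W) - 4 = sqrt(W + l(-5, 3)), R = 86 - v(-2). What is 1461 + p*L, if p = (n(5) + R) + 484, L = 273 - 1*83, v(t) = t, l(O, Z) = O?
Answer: 110901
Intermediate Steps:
L = 190 (L = 273 - 83 = 190)
R = 88 (R = 86 - 1*(-2) = 86 + 2 = 88)
n(W) = 4 + sqrt(-5 + W) (n(W) = 4 + sqrt(W - 5) = 4 + sqrt(-5 + W))
p = 576 (p = ((4 + sqrt(-5 + 5)) + 88) + 484 = ((4 + sqrt(0)) + 88) + 484 = ((4 + 0) + 88) + 484 = (4 + 88) + 484 = 92 + 484 = 576)
1461 + p*L = 1461 + 576*190 = 1461 + 109440 = 110901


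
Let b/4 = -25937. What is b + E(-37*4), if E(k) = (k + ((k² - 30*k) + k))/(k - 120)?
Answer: -6957628/67 ≈ -1.0385e+5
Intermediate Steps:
b = -103748 (b = 4*(-25937) = -103748)
E(k) = (k² - 28*k)/(-120 + k) (E(k) = (k + (k² - 29*k))/(-120 + k) = (k² - 28*k)/(-120 + k))
b + E(-37*4) = -103748 + (-37*4)*(-28 - 37*4)/(-120 - 37*4) = -103748 - 148*(-28 - 148)/(-120 - 148) = -103748 - 148*(-176)/(-268) = -103748 - 148*(-1/268)*(-176) = -103748 - 6512/67 = -6957628/67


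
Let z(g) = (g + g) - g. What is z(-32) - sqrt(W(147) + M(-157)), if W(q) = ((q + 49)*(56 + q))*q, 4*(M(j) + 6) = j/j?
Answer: -32 - sqrt(23395321)/2 ≈ -2450.4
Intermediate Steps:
M(j) = -23/4 (M(j) = -6 + (j/j)/4 = -6 + (1/4)*1 = -6 + 1/4 = -23/4)
W(q) = q*(49 + q)*(56 + q) (W(q) = ((49 + q)*(56 + q))*q = q*(49 + q)*(56 + q))
z(g) = g (z(g) = 2*g - g = g)
z(-32) - sqrt(W(147) + M(-157)) = -32 - sqrt(147*(2744 + 147**2 + 105*147) - 23/4) = -32 - sqrt(147*(2744 + 21609 + 15435) - 23/4) = -32 - sqrt(147*39788 - 23/4) = -32 - sqrt(5848836 - 23/4) = -32 - sqrt(23395321/4) = -32 - sqrt(23395321)/2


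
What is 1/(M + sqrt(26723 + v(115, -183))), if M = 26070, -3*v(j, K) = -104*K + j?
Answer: 39105/1019436839 - sqrt(183066)/2038873678 ≈ 3.8150e-5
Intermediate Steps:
v(j, K) = -j/3 + 104*K/3 (v(j, K) = -(-104*K + j)/3 = -(j - 104*K)/3 = -j/3 + 104*K/3)
1/(M + sqrt(26723 + v(115, -183))) = 1/(26070 + sqrt(26723 + (-1/3*115 + (104/3)*(-183)))) = 1/(26070 + sqrt(26723 + (-115/3 - 6344))) = 1/(26070 + sqrt(26723 - 19147/3)) = 1/(26070 + sqrt(61022/3)) = 1/(26070 + sqrt(183066)/3)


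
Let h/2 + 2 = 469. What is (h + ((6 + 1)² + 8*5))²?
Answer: 1046529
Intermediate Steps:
h = 934 (h = -4 + 2*469 = -4 + 938 = 934)
(h + ((6 + 1)² + 8*5))² = (934 + ((6 + 1)² + 8*5))² = (934 + (7² + 40))² = (934 + (49 + 40))² = (934 + 89)² = 1023² = 1046529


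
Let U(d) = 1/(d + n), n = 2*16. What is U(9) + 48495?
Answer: 1988296/41 ≈ 48495.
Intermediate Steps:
n = 32
U(d) = 1/(32 + d) (U(d) = 1/(d + 32) = 1/(32 + d))
U(9) + 48495 = 1/(32 + 9) + 48495 = 1/41 + 48495 = 1988296/41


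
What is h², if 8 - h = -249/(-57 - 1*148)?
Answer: 1934881/42025 ≈ 46.041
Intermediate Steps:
h = 1391/205 (h = 8 - (-249)/(-57 - 1*148) = 8 - (-249)/(-57 - 148) = 8 - (-249)/(-205) = 8 - (-249)*(-1)/205 = 8 - 1*249/205 = 8 - 249/205 = 1391/205 ≈ 6.7854)
h² = (1391/205)² = 1934881/42025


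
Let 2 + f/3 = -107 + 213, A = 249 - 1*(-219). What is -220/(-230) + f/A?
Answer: 112/69 ≈ 1.6232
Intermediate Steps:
A = 468 (A = 249 + 219 = 468)
f = 312 (f = -6 + 3*(-107 + 213) = -6 + 3*106 = -6 + 318 = 312)
-220/(-230) + f/A = -220/(-230) + 312/468 = -220*(-1/230) + 312*(1/468) = 22/23 + 2/3 = 112/69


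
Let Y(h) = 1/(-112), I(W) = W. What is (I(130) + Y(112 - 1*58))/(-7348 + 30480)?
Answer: 14559/2590784 ≈ 0.0056195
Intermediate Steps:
Y(h) = -1/112
(I(130) + Y(112 - 1*58))/(-7348 + 30480) = (130 - 1/112)/(-7348 + 30480) = (14559/112)/23132 = (14559/112)*(1/23132) = 14559/2590784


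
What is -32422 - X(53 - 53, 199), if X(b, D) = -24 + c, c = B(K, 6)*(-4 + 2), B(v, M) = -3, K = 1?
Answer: -32404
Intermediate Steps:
c = 6 (c = -3*(-4 + 2) = -3*(-2) = 6)
X(b, D) = -18 (X(b, D) = -24 + 6 = -18)
-32422 - X(53 - 53, 199) = -32422 - 1*(-18) = -32422 + 18 = -32404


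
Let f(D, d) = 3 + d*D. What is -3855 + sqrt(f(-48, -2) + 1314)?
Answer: -3855 + 3*sqrt(157) ≈ -3817.4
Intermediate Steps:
f(D, d) = 3 + D*d
-3855 + sqrt(f(-48, -2) + 1314) = -3855 + sqrt((3 - 48*(-2)) + 1314) = -3855 + sqrt((3 + 96) + 1314) = -3855 + sqrt(99 + 1314) = -3855 + sqrt(1413) = -3855 + 3*sqrt(157)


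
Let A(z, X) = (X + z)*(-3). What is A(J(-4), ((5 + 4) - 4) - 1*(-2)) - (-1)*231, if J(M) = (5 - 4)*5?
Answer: 195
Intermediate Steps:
J(M) = 5 (J(M) = 1*5 = 5)
A(z, X) = -3*X - 3*z
A(J(-4), ((5 + 4) - 4) - 1*(-2)) - (-1)*231 = (-3*(((5 + 4) - 4) - 1*(-2)) - 3*5) - (-1)*231 = (-3*((9 - 4) + 2) - 15) - 1*(-231) = (-3*(5 + 2) - 15) + 231 = (-3*7 - 15) + 231 = (-21 - 15) + 231 = -36 + 231 = 195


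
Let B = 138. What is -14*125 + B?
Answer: -1612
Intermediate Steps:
-14*125 + B = -14*125 + 138 = -1750 + 138 = -1612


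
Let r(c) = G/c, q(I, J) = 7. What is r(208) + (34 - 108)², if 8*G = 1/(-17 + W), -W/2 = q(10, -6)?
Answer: 282473983/51584 ≈ 5476.0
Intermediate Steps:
W = -14 (W = -2*7 = -14)
G = -1/248 (G = 1/(8*(-17 - 14)) = (⅛)/(-31) = (⅛)*(-1/31) = -1/248 ≈ -0.0040323)
r(c) = -1/(248*c)
r(208) + (34 - 108)² = -1/248/208 + (34 - 108)² = -1/248*1/208 + (-74)² = -1/51584 + 5476 = 282473983/51584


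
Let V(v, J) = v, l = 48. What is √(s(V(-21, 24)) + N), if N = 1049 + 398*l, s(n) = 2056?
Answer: √22209 ≈ 149.03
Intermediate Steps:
N = 20153 (N = 1049 + 398*48 = 1049 + 19104 = 20153)
√(s(V(-21, 24)) + N) = √(2056 + 20153) = √22209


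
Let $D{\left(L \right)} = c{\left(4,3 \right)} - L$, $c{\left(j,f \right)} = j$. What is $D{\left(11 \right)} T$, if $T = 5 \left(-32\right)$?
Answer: $1120$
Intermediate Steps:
$T = -160$
$D{\left(L \right)} = 4 - L$
$D{\left(11 \right)} T = \left(4 - 11\right) \left(-160\right) = \left(-7\right) \left(-160\right) = 1120$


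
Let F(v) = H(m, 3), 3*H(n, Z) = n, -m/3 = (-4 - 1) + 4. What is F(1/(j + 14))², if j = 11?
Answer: 1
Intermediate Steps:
m = 3 (m = -3*((-4 - 1) + 4) = -3*(-5 + 4) = -3*(-1) = 3)
H(n, Z) = n/3
F(v) = 1 (F(v) = (⅓)*3 = 1)
F(1/(j + 14))² = 1² = 1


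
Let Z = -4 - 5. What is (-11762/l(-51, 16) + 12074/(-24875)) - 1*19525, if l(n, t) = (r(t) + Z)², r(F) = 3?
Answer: -8888825957/447750 ≈ -19852.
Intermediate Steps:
Z = -9
l(n, t) = 36 (l(n, t) = (3 - 9)² = (-6)² = 36)
(-11762/l(-51, 16) + 12074/(-24875)) - 1*19525 = (-11762/36 + 12074/(-24875)) - 1*19525 = (-11762*1/36 + 12074*(-1/24875)) - 19525 = (-5881/18 - 12074/24875) - 19525 = -146507207/447750 - 19525 = -8888825957/447750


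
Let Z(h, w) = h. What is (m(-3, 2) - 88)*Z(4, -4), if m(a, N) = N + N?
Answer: -336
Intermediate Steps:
m(a, N) = 2*N
(m(-3, 2) - 88)*Z(4, -4) = (2*2 - 88)*4 = (4 - 88)*4 = -84*4 = -336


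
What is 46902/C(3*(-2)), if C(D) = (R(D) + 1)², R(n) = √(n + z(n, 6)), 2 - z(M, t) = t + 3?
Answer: 46902/(1 + I*√13)² ≈ -2871.6 - 1725.6*I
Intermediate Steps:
z(M, t) = -1 - t (z(M, t) = 2 - (t + 3) = 2 - (3 + t) = 2 + (-3 - t) = -1 - t)
R(n) = √(-7 + n) (R(n) = √(n + (-1 - 1*6)) = √(n + (-1 - 6)) = √(n - 7) = √(-7 + n))
C(D) = (1 + √(-7 + D))² (C(D) = (√(-7 + D) + 1)² = (1 + √(-7 + D))²)
46902/C(3*(-2)) = 46902/((1 + √(-7 + 3*(-2)))²) = 46902/((1 + √(-7 - 6))²) = 46902/((1 + √(-13))²) = 46902/((1 + I*√13)²) = 46902/(1 + I*√13)²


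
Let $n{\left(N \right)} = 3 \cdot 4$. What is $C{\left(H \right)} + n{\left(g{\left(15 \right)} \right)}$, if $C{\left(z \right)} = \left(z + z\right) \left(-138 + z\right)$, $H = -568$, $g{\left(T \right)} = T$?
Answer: $802028$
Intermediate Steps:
$n{\left(N \right)} = 12$
$C{\left(z \right)} = 2 z \left(-138 + z\right)$
$C{\left(H \right)} + n{\left(g{\left(15 \right)} \right)} = 2 \left(-568\right) \left(-138 - 568\right) + 12 = 2 \left(-568\right) \left(-706\right) + 12 = 802016 + 12 = 802028$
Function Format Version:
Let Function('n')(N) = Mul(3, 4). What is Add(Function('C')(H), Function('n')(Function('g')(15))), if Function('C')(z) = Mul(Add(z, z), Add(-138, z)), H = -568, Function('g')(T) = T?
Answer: 802028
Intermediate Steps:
Function('n')(N) = 12
Function('C')(z) = Mul(2, z, Add(-138, z)) (Function('C')(z) = Mul(Mul(2, z), Add(-138, z)) = Mul(2, z, Add(-138, z)))
Add(Function('C')(H), Function('n')(Function('g')(15))) = Add(Mul(2, -568, Add(-138, -568)), 12) = Add(Mul(2, -568, -706), 12) = Add(802016, 12) = 802028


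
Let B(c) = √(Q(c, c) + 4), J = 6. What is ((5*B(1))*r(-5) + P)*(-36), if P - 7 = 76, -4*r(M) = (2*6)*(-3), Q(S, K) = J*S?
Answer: -2988 - 1620*√10 ≈ -8110.9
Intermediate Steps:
Q(S, K) = 6*S
r(M) = 9 (r(M) = -2*6*(-3)/4 = -3*(-3) = -¼*(-36) = 9)
B(c) = √(4 + 6*c) (B(c) = √(6*c + 4) = √(4 + 6*c))
P = 83 (P = 7 + 76 = 83)
((5*B(1))*r(-5) + P)*(-36) = ((5*√(4 + 6*1))*9 + 83)*(-36) = ((5*√(4 + 6))*9 + 83)*(-36) = ((5*√10)*9 + 83)*(-36) = (45*√10 + 83)*(-36) = (83 + 45*√10)*(-36) = -2988 - 1620*√10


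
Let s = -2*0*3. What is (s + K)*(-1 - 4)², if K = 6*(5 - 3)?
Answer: 300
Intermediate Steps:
K = 12 (K = 6*2 = 12)
s = 0 (s = 0*3 = 0)
(s + K)*(-1 - 4)² = (0 + 12)*(-1 - 4)² = 12*(-5)² = 12*25 = 300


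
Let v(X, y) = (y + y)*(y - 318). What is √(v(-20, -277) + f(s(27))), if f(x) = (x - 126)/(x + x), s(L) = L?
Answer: √11866614/6 ≈ 574.13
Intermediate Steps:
v(X, y) = 2*y*(-318 + y) (v(X, y) = (2*y)*(-318 + y) = 2*y*(-318 + y))
f(x) = (-126 + x)/(2*x) (f(x) = (-126 + x)/((2*x)) = (-126 + x)*(1/(2*x)) = (-126 + x)/(2*x))
√(v(-20, -277) + f(s(27))) = √(2*(-277)*(-318 - 277) + (½)*(-126 + 27)/27) = √(2*(-277)*(-595) + (½)*(1/27)*(-99)) = √(329630 - 11/6) = √(1977769/6) = √11866614/6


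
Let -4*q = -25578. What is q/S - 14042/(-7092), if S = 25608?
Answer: 67489555/30268656 ≈ 2.2297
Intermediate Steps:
q = 12789/2 (q = -¼*(-25578) = 12789/2 ≈ 6394.5)
q/S - 14042/(-7092) = (12789/2)/25608 - 14042/(-7092) = (12789/2)*(1/25608) - 14042*(-1/7092) = 4263/17072 + 7021/3546 = 67489555/30268656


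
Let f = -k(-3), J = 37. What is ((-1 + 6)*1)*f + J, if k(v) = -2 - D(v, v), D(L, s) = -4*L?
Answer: 107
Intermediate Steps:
k(v) = -2 + 4*v (k(v) = -2 - (-4)*v = -2 + 4*v)
f = 14 (f = -(-2 + 4*(-3)) = -(-2 - 12) = -1*(-14) = 14)
((-1 + 6)*1)*f + J = ((-1 + 6)*1)*14 + 37 = (5*1)*14 + 37 = 5*14 + 37 = 70 + 37 = 107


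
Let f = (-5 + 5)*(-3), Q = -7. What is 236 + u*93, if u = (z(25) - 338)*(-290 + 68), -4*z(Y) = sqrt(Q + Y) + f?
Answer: 6978584 + 30969*sqrt(2)/2 ≈ 7.0005e+6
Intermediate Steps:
f = 0 (f = 0*(-3) = 0)
z(Y) = -sqrt(-7 + Y)/4 (z(Y) = -(sqrt(-7 + Y) + 0)/4 = -sqrt(-7 + Y)/4)
u = 75036 + 333*sqrt(2)/2 (u = (-sqrt(-7 + 25)/4 - 338)*(-290 + 68) = (-3*sqrt(2)/4 - 338)*(-222) = (-338 - 3*sqrt(2)/4)*(-222) = 75036 + 333*sqrt(2)/2 ≈ 75272.)
236 + u*93 = 236 + (75036 + 333*sqrt(2)/2)*93 = 236 + (6978348 + 30969*sqrt(2)/2) = 6978584 + 30969*sqrt(2)/2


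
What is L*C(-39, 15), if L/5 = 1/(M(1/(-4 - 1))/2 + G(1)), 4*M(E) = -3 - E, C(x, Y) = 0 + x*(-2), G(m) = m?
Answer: 600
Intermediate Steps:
C(x, Y) = -2*x (C(x, Y) = 0 - 2*x = -2*x)
M(E) = -3/4 - E/4 (M(E) = (-3 - E)/4 = -3/4 - E/4)
L = 100/13 (L = 5/((-3/4 - 1/(4*(-4 - 1)))/2 + 1) = 5/((-3/4 - 1/4/(-5))*(1/2) + 1) = 5/((-3/4 - 1/4*(-1/5))*(1/2) + 1) = 5/((-3/4 + 1/20)*(1/2) + 1) = 5/(-7/10*1/2 + 1) = 5/(-7/20 + 1) = 5/(13/20) = 5*(20/13) = 100/13 ≈ 7.6923)
L*C(-39, 15) = 100*(-2*(-39))/13 = (100/13)*78 = 600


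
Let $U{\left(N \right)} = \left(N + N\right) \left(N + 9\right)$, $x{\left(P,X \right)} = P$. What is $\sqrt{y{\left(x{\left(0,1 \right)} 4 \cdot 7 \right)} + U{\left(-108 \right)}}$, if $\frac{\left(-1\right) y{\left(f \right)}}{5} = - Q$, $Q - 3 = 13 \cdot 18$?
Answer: $\sqrt{22569} \approx 150.23$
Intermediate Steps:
$Q = 237$ ($Q = 3 + 13 \cdot 18 = 3 + 234 = 237$)
$U{\left(N \right)} = 2 N \left(9 + N\right)$
$y{\left(f \right)} = 1185$ ($y{\left(f \right)} = - 5 \left(\left(-1\right) 237\right) = \left(-5\right) \left(-237\right) = 1185$)
$\sqrt{y{\left(x{\left(0,1 \right)} 4 \cdot 7 \right)} + U{\left(-108 \right)}} = \sqrt{1185 + 2 \left(-108\right) \left(9 - 108\right)} = \sqrt{1185 + 2 \left(-108\right) \left(-99\right)} = \sqrt{1185 + 21384} = \sqrt{22569}$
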